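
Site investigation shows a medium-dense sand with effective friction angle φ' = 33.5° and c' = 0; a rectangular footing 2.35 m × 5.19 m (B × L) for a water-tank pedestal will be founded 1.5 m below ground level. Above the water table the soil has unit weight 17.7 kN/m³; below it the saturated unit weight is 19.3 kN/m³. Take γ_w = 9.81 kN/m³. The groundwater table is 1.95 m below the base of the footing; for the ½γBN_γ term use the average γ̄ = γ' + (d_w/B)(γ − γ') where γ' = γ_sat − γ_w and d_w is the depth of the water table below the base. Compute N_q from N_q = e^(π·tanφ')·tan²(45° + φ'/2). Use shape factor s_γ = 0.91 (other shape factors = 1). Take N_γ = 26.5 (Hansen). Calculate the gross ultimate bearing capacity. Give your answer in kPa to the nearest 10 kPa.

tan33.5° = 0.6619, so N_q = e^(π×0.6619)·tan²(61.75°) = 7.999 × 3.464 = 27.71.
Effective surcharge at the founding depth q = γ·D_f = 17.7 × 1.5 = 26.55 kPa.
With d_w = 1.95 m < B, γ̄ = 9.49 + (1.95/2.35) × (17.7 − 9.49) = 16.303 kN/m³.
q_ult = q·N_q + 0.5·γ·B·N_γ·s_γ
     = 26.55 × 27.707 + 0.5 × 16.303 × 2.35 × 26.5 × 0.91
     = 735.63 + 461.93 = 1197.6 kPa.

q_ult ≈ 1200 kPa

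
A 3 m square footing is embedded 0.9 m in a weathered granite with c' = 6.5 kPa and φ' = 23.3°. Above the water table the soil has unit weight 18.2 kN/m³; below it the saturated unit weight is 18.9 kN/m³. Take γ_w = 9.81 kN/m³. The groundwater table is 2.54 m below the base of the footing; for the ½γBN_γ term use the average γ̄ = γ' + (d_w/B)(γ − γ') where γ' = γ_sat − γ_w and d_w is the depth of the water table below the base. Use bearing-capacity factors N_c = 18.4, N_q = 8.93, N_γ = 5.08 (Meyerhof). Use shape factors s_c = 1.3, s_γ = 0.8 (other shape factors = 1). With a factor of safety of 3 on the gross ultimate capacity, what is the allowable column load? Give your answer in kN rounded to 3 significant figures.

q = γ·D_f = 18.2 × 0.9 = 16.38 kPa.
γ' = 9.09 kN/m³; averaging over the depth B below the base, γ̄ = γ' + (d_w/B)(γ − γ') = 16.803 kN/m³.
c·N_c·s_c = 6.5 × 18.4 × 1.3 = 155.48 kPa
q·N_q = 16.38 × 8.93 = 146.27 kPa
0.5·γ·B·N_γ·s_γ = 0.5 × 16.803 × 3 × 5.08 × 0.8 = 102.43 kPa
q_ult = 155.48 + 146.27 + 102.43 = 404.19 kPa.
Gross allowable pressure q_all = 404.19 / 3 = 134.73 kPa.
Footing area = 9 m², so allowable column load = 134.73 × 9 = 1212.6 kN.

P_all ≈ 1210 kN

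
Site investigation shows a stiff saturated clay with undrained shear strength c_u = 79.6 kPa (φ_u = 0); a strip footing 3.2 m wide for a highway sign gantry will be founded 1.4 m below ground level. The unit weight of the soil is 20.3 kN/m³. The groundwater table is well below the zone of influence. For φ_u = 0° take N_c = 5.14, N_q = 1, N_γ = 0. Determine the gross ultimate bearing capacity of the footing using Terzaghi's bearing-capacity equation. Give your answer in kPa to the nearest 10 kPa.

q_ult ≈ 440 kPa

q = γ·D_f = 20.3 × 1.4 = 28.42 kPa.
c·N_c = 79.6 × 5.14 = 409.14 kPa
q·N_q = 28.42 × 1 = 28.42 kPa
q_ult = 409.14 + 28.42 = 437.56 kPa.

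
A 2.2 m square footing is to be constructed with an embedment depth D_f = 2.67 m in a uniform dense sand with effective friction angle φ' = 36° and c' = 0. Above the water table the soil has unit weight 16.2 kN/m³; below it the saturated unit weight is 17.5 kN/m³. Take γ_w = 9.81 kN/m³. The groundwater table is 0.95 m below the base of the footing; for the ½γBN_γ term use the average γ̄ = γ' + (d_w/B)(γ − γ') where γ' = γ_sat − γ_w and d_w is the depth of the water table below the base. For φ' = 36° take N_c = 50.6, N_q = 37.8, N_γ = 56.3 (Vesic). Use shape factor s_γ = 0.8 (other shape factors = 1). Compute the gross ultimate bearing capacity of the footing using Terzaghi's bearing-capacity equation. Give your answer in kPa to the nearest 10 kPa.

q_ult ≈ 2200 kPa

Effective surcharge at the founding depth q = γ·D_f = 16.2 × 2.67 = 43.254 kPa.
With d_w = 0.95 m < B, γ̄ = 7.69 + (0.95/2.2) × (16.2 − 7.69) = 11.365 kN/m³.
q_ult = q·N_q + 0.5·γ·B·N_γ·s_γ
     = 43.254 × 37.8 + 0.5 × 11.365 × 2.2 × 56.3 × 0.8
     = 1635 + 563.06 = 2198.1 kPa.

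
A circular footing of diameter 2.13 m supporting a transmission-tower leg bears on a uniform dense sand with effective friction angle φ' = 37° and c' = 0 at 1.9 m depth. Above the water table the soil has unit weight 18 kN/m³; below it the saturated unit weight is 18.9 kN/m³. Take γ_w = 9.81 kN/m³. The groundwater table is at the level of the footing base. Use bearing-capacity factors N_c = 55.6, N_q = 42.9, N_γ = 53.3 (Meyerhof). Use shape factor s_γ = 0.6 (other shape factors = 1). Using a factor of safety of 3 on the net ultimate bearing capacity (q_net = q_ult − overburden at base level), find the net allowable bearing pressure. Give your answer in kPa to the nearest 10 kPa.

q_all(net) ≈ 580 kPa

q = γ·D_f = 18 × 1.9 = 34.2 kPa.
For the ½γBN_γ term take γ' = 18.9 − 9.81 = 9.09 kN/m³ (soil below base is submerged).
q·N_q = 34.2 × 42.9 = 1467.2 kPa
0.5·γ·B·N_γ·s_γ = 0.5 × 9.09 × 2.13 × 53.3 × 0.6 = 309.59 kPa
q_ult = 1467.2 + 309.59 = 1776.8 kPa.
q_net = 1776.8 − 34.2 = 1742.6 kPa.
q_all(net) = 1742.6 / 3 = 580.86 kPa.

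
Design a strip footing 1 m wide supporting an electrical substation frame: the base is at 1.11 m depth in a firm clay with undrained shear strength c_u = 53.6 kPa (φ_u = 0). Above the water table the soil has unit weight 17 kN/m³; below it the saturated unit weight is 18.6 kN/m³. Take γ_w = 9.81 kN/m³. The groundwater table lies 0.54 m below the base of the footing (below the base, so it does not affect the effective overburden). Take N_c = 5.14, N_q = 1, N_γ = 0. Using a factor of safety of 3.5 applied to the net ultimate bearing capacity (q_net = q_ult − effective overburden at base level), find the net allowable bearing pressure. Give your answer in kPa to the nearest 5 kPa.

q_all(net) ≈ 80 kPa

Effective surcharge at the founding depth q = γ·D_f = 17 × 1.11 = 18.87 kPa.
q_ult = c·N_c + q·N_q
     = 53.6 × 5.14 + 18.87 × 1
     = 275.5 + 18.87 = 294.37 kPa.
Net ultimate: q_net = 294.37 − 18.87 = 275.5 kPa.
q_all(net) = 275.5 / 3.5 = 78.715 kPa.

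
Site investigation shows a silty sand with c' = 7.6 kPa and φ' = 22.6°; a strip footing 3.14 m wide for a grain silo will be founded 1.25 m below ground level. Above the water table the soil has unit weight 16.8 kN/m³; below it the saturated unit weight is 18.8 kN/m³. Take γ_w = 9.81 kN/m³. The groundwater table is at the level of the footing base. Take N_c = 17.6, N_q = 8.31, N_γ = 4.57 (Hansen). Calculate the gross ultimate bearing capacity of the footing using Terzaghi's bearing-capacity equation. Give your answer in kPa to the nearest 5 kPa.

q_ult ≈ 375 kPa

q = γ·D_f = 16.8 × 1.25 = 21 kPa.
For the ½γBN_γ term take γ' = 18.8 − 9.81 = 8.99 kN/m³ (soil below base is submerged).
c·N_c = 7.6 × 17.6 = 133.76 kPa
q·N_q = 21 × 8.31 = 174.51 kPa
0.5·γ·B·N_γ = 0.5 × 8.99 × 3.14 × 4.57 = 64.502 kPa
q_ult = 133.76 + 174.51 + 64.502 = 372.77 kPa.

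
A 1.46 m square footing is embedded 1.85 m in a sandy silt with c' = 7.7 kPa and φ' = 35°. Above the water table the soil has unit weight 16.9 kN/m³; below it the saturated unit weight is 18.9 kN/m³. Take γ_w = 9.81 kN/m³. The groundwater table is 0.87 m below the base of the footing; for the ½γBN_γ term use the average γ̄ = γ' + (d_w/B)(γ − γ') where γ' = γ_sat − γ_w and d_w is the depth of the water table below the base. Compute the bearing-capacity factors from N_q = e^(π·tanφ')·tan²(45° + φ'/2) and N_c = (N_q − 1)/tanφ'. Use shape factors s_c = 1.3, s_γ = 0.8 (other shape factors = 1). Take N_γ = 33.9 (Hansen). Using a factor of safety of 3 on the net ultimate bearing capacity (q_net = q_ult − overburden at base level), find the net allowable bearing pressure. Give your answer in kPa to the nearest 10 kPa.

q_all(net) ≈ 580 kPa

N_q = e^(π·tan35°)·tan²(62.5°) = 33.3; N_c = (N_q − 1)/tanφ' = 46.12.
Overburden at base level: q = 16.9 × 1.85 = 31.265 kPa.
The water table is 0.87 m below the base (< B = 1.46 m), so the ½γBN_γ term uses γ̄ = γ' + (d_w/B)(γ − γ') = 9.09 + (0.87/1.46)(16.9 − 9.09) = 13.744 kN/m³.
Cohesion term c·N_c·s_c = 7.7 × 46.124 × 1.3 = 461.7 kPa; surcharge term q·N_q = 31.265 × 33.296 = 1041 kPa; self-weight term 0.5·γ·B·N_γ·s_γ = 0.5 × 13.744 × 1.46 × 33.9 × 0.8 = 272.1 kPa.
q_ult = 461.7 + 1041 + 272.1 = 1774.8 kPa.
q_net = 1774.8 − 31.265 = 1743.5 kPa.
q_all(net) = 1743.5 / 3 = 581.18 kPa.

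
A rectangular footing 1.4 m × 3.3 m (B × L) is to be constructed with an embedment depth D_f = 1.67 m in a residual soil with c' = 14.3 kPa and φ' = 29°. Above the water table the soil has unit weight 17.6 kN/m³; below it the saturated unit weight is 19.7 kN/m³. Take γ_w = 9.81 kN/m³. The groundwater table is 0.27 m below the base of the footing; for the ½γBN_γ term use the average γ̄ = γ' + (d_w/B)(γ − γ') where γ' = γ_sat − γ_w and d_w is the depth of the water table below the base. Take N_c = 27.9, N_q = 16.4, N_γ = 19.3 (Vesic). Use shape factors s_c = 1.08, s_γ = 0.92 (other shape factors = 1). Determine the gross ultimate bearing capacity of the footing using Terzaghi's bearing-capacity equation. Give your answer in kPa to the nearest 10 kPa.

q_ult ≈ 1050 kPa

q = γ·D_f = 17.6 × 1.67 = 29.392 kPa.
γ' = 9.89 kN/m³; averaging over the depth B below the base, γ̄ = γ' + (d_w/B)(γ − γ') = 11.377 kN/m³.
c·N_c·s_c = 14.3 × 27.9 × 1.08 = 430.89 kPa
q·N_q = 29.392 × 16.4 = 482.03 kPa
0.5·γ·B·N_γ·s_γ = 0.5 × 11.377 × 1.4 × 19.3 × 0.92 = 141.41 kPa
q_ult = 430.89 + 482.03 + 141.41 = 1054.3 kPa.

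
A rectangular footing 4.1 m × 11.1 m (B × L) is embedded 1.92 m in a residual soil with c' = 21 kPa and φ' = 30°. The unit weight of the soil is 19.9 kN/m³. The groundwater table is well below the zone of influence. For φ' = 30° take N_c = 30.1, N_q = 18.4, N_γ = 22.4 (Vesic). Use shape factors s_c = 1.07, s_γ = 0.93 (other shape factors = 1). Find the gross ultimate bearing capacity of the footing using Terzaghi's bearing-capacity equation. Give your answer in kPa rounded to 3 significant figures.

Overburden at base level: q = 19.9 × 1.92 = 38.208 kPa.
Cohesion term c·N_c·s_c = 21 × 30.1 × 1.07 = 676.35 kPa; surcharge term q·N_q = 38.208 × 18.4 = 703.03 kPa; self-weight term 0.5·γ·B·N_γ·s_γ = 0.5 × 19.9 × 4.1 × 22.4 × 0.93 = 849.84 kPa.
q_ult = 676.35 + 703.03 + 849.84 = 2229.2 kPa.

q_ult ≈ 2230 kPa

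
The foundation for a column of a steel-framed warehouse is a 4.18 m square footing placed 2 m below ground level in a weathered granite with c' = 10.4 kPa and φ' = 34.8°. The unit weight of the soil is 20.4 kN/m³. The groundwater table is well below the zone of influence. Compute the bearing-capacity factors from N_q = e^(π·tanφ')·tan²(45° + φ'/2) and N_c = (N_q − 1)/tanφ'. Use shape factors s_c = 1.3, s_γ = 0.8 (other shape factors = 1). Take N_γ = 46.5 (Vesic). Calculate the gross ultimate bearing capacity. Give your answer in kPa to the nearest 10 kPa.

q_ult ≈ 3520 kPa

tan34.8° = 0.695, so N_q = e^(π×0.695)·tan²(62.4°) = 8.877 × 3.659 = 32.48.
N_c = (32.48 − 1)/tan34.8° = 45.29.
q = γ·D_f = 20.4 × 2 = 40.8 kPa.
c·N_c·s_c = 10.4 × 45.294 × 1.3 = 612.37 kPa
q·N_q = 40.8 × 32.48 = 1325.2 kPa
0.5·γ·B·N_γ·s_γ = 0.5 × 20.4 × 4.18 × 46.5 × 0.8 = 1586.1 kPa
q_ult = 612.37 + 1325.2 + 1586.1 = 3523.6 kPa.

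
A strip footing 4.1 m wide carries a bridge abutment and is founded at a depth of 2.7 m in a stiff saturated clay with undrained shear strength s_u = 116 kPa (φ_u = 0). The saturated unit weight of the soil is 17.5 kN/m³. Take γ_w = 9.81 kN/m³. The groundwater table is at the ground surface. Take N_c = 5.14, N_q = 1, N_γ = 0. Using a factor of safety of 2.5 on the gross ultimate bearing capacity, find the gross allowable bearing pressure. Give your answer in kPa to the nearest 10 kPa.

q_all ≈ 250 kPa

Water table at ground surface, so effective unit weight γ' = 17.5 − 9.81 = 7.69 kN/m³ is used throughout; overburden q = 7.69 × 2.7 = 20.763 kPa.
Cohesion term c·N_c = 116 × 5.14 = 596.24 kPa; surcharge term q·N_q = 20.763 × 1 = 20.763 kPa.
q_ult = 596.24 + 20.763 = 617 kPa.
q_all = 617 / 2.5 = 246.8 kPa.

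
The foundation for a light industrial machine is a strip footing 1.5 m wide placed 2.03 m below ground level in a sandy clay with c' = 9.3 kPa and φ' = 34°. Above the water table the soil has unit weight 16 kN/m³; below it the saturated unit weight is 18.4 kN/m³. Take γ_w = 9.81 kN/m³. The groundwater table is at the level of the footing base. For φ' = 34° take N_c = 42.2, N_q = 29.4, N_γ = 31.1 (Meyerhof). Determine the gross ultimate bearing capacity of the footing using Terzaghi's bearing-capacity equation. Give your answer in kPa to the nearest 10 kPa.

q_ult ≈ 1550 kPa

q = γ·D_f = 16 × 2.03 = 32.48 kPa.
For the ½γBN_γ term take γ' = 18.4 − 9.81 = 8.59 kN/m³ (soil below base is submerged).
c·N_c = 9.3 × 42.2 = 392.46 kPa
q·N_q = 32.48 × 29.4 = 954.91 kPa
0.5·γ·B·N_γ = 0.5 × 8.59 × 1.5 × 31.1 = 200.36 kPa
q_ult = 392.46 + 954.91 + 200.36 = 1547.7 kPa.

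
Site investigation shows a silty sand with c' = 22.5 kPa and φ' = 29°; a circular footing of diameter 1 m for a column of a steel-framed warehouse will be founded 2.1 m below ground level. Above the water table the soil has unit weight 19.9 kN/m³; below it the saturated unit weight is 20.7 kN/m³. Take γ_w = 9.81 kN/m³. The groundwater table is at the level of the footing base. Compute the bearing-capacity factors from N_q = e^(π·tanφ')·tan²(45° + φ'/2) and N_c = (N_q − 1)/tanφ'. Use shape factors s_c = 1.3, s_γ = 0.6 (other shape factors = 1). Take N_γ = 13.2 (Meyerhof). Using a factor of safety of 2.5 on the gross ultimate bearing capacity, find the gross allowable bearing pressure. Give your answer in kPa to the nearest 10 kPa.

q_all ≈ 620 kPa

N_q = e^(π·tan29°)·tan²(59.5°) = 16.44; N_c = (N_q − 1)/tanφ' = 27.86.
q = γ·D_f = 19.9 × 2.1 = 41.79 kPa.
For the ½γBN_γ term take γ' = 20.7 − 9.81 = 10.89 kN/m³ (soil below base is submerged).
c·N_c·s_c = 22.5 × 27.86 × 1.3 = 814.92 kPa
q·N_q = 41.79 × 16.443 = 687.17 kPa
0.5·γ·B·N_γ·s_γ = 0.5 × 10.89 × 1 × 13.2 × 0.6 = 43.124 kPa
q_ult = 814.92 + 687.17 + 43.124 = 1545.2 kPa.
q_all = 1545.2 / 2.5 = 618.08 kPa.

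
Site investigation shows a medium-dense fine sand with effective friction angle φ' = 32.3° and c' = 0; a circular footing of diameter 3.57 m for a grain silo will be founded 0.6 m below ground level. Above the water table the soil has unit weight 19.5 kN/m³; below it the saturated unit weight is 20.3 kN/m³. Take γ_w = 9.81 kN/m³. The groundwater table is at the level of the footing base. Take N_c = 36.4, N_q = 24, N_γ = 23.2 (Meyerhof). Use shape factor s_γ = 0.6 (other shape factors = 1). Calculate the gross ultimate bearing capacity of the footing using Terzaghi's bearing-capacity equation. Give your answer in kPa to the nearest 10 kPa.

Overburden at base level: q = 19.5 × 0.6 = 11.7 kPa.
Below the base the soil is submerged, so the ½γBN_γ term uses γ' = 20.3 − 9.81 = 10.49 kN/m³.
Surcharge term q·N_q = 11.7 × 24 = 280.8 kPa; self-weight term 0.5·γ·B·N_γ·s_γ = 0.5 × 10.49 × 3.57 × 23.2 × 0.6 = 260.65 kPa.
q_ult = 280.8 + 260.65 = 541.45 kPa.

q_ult ≈ 540 kPa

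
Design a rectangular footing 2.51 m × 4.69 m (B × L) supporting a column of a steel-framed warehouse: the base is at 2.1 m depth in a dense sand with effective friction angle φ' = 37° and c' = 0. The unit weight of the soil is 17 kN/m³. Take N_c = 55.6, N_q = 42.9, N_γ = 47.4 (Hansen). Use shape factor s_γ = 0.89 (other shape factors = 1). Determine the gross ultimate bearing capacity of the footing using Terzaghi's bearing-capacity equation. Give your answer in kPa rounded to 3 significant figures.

Effective surcharge at the founding depth q = γ·D_f = 17 × 2.1 = 35.7 kPa.
q_ult = q·N_q + 0.5·γ·B·N_γ·s_γ
     = 35.7 × 42.9 + 0.5 × 17 × 2.51 × 47.4 × 0.89
     = 1531.5 + 900.04 = 2431.6 kPa.

q_ult ≈ 2430 kPa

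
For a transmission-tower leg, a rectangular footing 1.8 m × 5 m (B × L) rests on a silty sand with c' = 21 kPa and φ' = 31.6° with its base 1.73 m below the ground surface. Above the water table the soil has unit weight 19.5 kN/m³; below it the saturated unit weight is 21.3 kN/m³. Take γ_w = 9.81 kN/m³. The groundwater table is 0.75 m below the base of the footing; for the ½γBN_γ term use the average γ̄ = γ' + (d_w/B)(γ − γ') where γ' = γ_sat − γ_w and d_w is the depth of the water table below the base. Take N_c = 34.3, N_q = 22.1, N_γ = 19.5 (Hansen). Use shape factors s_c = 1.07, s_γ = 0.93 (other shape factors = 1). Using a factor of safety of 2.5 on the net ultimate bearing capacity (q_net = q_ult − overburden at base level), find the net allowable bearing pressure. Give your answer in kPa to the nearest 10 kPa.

Overburden at base level: q = 19.5 × 1.73 = 33.735 kPa.
The water table is 0.75 m below the base (< B = 1.8 m), so the ½γBN_γ term uses γ̄ = γ' + (d_w/B)(γ − γ') = 11.49 + (0.75/1.8)(19.5 − 11.49) = 14.828 kN/m³.
Cohesion term c·N_c·s_c = 21 × 34.3 × 1.07 = 770.72 kPa; surcharge term q·N_q = 33.735 × 22.1 = 745.54 kPa; self-weight term 0.5·γ·B·N_γ·s_γ = 0.5 × 14.828 × 1.8 × 19.5 × 0.93 = 242.01 kPa.
q_ult = 770.72 + 745.54 + 242.01 = 1758.3 kPa.
q_net = 1758.3 − 33.735 = 1724.5 kPa.
q_all(net) = 1724.5 / 2.5 = 689.81 kPa.

q_all(net) ≈ 690 kPa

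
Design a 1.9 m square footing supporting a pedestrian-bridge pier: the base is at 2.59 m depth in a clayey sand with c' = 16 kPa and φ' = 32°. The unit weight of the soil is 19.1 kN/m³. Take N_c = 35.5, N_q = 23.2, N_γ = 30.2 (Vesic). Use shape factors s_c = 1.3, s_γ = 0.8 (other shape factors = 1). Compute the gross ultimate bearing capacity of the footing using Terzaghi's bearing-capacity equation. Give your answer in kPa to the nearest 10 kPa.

q_ult ≈ 2320 kPa

Overburden at base level: q = 19.1 × 2.59 = 49.469 kPa.
Cohesion term c·N_c·s_c = 16 × 35.5 × 1.3 = 738.4 kPa; surcharge term q·N_q = 49.469 × 23.2 = 1147.7 kPa; self-weight term 0.5·γ·B·N_γ·s_γ = 0.5 × 19.1 × 1.9 × 30.2 × 0.8 = 438.38 kPa.
q_ult = 738.4 + 1147.7 + 438.38 = 2324.5 kPa.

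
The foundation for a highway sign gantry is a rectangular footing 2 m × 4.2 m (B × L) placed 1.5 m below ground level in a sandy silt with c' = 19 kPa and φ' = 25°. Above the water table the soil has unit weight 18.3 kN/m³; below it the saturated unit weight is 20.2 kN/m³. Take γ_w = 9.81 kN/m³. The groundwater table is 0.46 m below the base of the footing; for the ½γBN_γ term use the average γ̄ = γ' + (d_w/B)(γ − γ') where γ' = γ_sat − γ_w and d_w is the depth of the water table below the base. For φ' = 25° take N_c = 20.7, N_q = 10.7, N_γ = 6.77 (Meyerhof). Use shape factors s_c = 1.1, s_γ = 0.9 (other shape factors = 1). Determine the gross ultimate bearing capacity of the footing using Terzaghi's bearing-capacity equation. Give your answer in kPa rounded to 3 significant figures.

q_ult ≈ 801 kPa

q = γ·D_f = 18.3 × 1.5 = 27.45 kPa.
γ' = 10.39 kN/m³; averaging over the depth B below the base, γ̄ = γ' + (d_w/B)(γ − γ') = 12.209 kN/m³.
c·N_c·s_c = 19 × 20.7 × 1.1 = 432.63 kPa
q·N_q = 27.45 × 10.7 = 293.72 kPa
0.5·γ·B·N_γ·s_γ = 0.5 × 12.209 × 2 × 6.77 × 0.9 = 74.391 kPa
q_ult = 432.63 + 293.72 + 74.391 = 800.74 kPa.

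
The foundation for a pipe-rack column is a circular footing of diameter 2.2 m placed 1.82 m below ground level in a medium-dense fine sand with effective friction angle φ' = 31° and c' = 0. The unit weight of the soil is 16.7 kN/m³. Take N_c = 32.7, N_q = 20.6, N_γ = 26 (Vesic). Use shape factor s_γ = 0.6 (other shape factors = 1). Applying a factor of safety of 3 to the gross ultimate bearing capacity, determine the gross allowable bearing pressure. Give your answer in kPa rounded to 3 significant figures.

Effective surcharge at the founding depth q = γ·D_f = 16.7 × 1.82 = 30.394 kPa.
q_ult = q·N_q + 0.5·γ·B·N_γ·s_γ
     = 30.394 × 20.6 + 0.5 × 16.7 × 2.2 × 26 × 0.6
     = 626.12 + 286.57 = 912.69 kPa.
q_all = q_ult / FS = 912.69 / 3 = 304.23 kPa.

q_all ≈ 304 kPa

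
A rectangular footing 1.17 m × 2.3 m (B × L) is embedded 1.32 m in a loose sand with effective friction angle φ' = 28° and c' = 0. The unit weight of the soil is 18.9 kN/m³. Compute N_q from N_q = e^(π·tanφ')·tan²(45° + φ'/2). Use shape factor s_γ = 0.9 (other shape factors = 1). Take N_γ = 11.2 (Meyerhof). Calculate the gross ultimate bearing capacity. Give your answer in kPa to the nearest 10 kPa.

tan28° = 0.5317, so N_q = e^(π×0.5317)·tan²(59°) = 5.314 × 2.77 = 14.72.
q = γ·D_f = 18.9 × 1.32 = 24.948 kPa.
q·N_q = 24.948 × 14.72 = 367.23 kPa
0.5·γ·B·N_γ·s_γ = 0.5 × 18.9 × 1.17 × 11.2 × 0.9 = 111.45 kPa
q_ult = 367.23 + 111.45 = 478.68 kPa.

q_ult ≈ 480 kPa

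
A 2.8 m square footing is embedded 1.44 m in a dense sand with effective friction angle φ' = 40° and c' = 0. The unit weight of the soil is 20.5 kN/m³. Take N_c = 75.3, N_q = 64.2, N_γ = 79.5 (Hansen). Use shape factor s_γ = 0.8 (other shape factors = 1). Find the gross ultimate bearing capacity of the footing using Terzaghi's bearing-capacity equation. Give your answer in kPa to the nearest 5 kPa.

q_ult ≈ 3720 kPa

Effective surcharge at the founding depth q = γ·D_f = 20.5 × 1.44 = 29.52 kPa.
q_ult = q·N_q + 0.5·γ·B·N_γ·s_γ
     = 29.52 × 64.2 + 0.5 × 20.5 × 2.8 × 79.5 × 0.8
     = 1895.2 + 1825.3 = 3720.5 kPa.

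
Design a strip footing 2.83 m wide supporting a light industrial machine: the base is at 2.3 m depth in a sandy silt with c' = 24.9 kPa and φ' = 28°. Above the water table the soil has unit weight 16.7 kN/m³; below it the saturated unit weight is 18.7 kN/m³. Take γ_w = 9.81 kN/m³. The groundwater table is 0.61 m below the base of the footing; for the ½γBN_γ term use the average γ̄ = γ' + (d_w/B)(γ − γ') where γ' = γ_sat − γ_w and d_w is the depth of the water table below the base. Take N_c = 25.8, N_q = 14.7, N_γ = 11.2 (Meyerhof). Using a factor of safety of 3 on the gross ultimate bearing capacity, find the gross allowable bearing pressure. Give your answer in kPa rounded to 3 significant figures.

q_all ≈ 458 kPa

Overburden at base level: q = 16.7 × 2.3 = 38.41 kPa.
The water table is 0.61 m below the base (< B = 2.83 m), so the ½γBN_γ term uses γ̄ = γ' + (d_w/B)(γ − γ') = 8.89 + (0.61/2.83)(16.7 − 8.89) = 10.573 kN/m³.
Cohesion term c·N_c = 24.9 × 25.8 = 642.42 kPa; surcharge term q·N_q = 38.41 × 14.7 = 564.63 kPa; self-weight term 0.5·γ·B·N_γ = 0.5 × 10.573 × 2.83 × 11.2 = 167.57 kPa.
q_ult = 642.42 + 564.63 + 167.57 = 1374.6 kPa.
q_all = 1374.6 / 3 = 458.2 kPa.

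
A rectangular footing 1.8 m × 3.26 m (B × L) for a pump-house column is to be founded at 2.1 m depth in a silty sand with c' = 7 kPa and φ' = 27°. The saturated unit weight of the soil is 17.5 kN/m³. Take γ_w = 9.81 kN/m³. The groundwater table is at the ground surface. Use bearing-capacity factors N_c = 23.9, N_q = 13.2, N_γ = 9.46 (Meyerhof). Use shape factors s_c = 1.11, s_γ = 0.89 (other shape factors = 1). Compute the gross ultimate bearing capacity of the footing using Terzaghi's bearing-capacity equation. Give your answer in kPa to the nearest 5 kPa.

q_ult ≈ 455 kPa

With the water table at the surface the whole profile is submerged: γ' = 17.5 − 9.81 = 7.69 kN/m³, so q = γ'·D_f = 16.149 kPa; the same γ' applies in the ½γBN_γ term.
q_ult = c·N_c·s_c + q·N_q + 0.5·γ·B·N_γ·s_γ
     = 7 × 23.9 × 1.11 + 16.149 × 13.2 + 0.5 × 7.69 × 1.8 × 9.46 × 0.89
     = 185.7 + 213.17 + 58.271 = 457.14 kPa.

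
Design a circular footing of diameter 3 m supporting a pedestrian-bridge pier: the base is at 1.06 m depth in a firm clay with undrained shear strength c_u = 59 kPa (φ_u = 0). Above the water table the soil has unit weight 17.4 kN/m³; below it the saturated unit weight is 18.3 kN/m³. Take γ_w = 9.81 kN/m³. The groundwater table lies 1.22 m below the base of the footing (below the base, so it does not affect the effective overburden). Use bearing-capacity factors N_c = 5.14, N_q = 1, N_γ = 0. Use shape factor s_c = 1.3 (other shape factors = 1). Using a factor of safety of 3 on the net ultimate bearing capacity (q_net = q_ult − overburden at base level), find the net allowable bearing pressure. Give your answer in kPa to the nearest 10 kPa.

q = γ·D_f = 17.4 × 1.06 = 18.444 kPa.
c·N_c·s_c = 59 × 5.14 × 1.3 = 394.24 kPa
q·N_q = 18.444 × 1 = 18.444 kPa
q_ult = 394.24 + 18.444 = 412.68 kPa.
q_net = 412.68 − 18.444 = 394.24 kPa.
q_all(net) = 394.24 / 3 = 131.41 kPa.

q_all(net) ≈ 130 kPa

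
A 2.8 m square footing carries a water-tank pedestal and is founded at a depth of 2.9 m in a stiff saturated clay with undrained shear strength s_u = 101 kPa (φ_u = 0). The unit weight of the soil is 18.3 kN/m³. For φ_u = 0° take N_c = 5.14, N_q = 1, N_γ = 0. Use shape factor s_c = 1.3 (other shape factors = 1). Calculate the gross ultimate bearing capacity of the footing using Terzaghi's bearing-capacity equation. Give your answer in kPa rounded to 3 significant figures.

q = γ·D_f = 18.3 × 2.9 = 53.07 kPa.
c·N_c·s_c = 101 × 5.14 × 1.3 = 674.88 kPa
q·N_q = 53.07 × 1 = 53.07 kPa
q_ult = 674.88 + 53.07 = 727.95 kPa.

q_ult ≈ 728 kPa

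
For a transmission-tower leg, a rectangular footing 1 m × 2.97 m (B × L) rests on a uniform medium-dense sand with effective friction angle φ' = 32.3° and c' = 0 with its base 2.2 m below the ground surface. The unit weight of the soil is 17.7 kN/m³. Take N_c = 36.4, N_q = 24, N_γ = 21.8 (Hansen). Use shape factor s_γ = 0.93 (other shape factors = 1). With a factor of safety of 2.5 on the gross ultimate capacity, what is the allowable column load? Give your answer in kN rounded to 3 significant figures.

Effective surcharge at the founding depth q = γ·D_f = 17.7 × 2.2 = 38.94 kPa.
q_ult = q·N_q + 0.5·γ·B·N_γ·s_γ
     = 38.94 × 24 + 0.5 × 17.7 × 1 × 21.8 × 0.93
     = 934.56 + 179.42 = 1114 kPa.
Gross allowable pressure q_all = 1114 / 2.5 = 445.59 kPa.
Footing area = 2.97 m², so allowable column load = 445.59 × 2.97 = 1323.4 kN.

P_all ≈ 1320 kN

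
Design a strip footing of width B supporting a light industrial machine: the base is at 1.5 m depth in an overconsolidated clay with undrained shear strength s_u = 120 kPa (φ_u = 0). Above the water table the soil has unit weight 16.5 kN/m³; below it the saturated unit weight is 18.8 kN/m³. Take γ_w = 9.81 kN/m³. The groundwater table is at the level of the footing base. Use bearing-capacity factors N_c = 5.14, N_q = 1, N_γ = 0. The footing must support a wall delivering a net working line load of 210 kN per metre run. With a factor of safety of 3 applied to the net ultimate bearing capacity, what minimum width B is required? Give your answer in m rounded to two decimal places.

Effective surcharge at the founding depth q = γ·D_f = 16.5 × 1.5 = 24.75 kPa.
q_ult = c·N_c + q·N_q
     = 120 × 5.14 + 24.75 × 1
     = 616.8 + 24.75 = 641.55 kPa.
For φ = 0 the ½γBN_γ term vanishes, so q_ult is independent of B. q_net = 641.55 − 24.75 = 616.8 kPa; q_all(net) = 616.8/3 = 205.6 kPa.
Required width B = w / q_all(net) = 210 / 205.6 = 1.021 m.

B = 1.02 m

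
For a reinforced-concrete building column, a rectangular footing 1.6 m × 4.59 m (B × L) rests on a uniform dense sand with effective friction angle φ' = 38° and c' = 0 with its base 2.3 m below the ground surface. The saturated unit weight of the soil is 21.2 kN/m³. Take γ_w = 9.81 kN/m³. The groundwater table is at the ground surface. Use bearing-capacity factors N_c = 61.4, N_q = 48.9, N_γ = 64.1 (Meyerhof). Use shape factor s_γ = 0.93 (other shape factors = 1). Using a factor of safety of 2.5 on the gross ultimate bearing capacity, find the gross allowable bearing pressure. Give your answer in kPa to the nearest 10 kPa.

q_all ≈ 730 kPa

With the water table at the surface the whole profile is submerged: γ' = 21.2 − 9.81 = 11.39 kN/m³, so q = γ'·D_f = 26.197 kPa; the same γ' applies in the ½γBN_γ term.
q_ult = q·N_q + 0.5·γ·B·N_γ·s_γ
     = 26.197 × 48.9 + 0.5 × 11.39 × 1.6 × 64.1 × 0.93
     = 1281 + 543.19 = 1824.2 kPa.
q_all = 1824.2 / 2.5 = 729.69 kPa.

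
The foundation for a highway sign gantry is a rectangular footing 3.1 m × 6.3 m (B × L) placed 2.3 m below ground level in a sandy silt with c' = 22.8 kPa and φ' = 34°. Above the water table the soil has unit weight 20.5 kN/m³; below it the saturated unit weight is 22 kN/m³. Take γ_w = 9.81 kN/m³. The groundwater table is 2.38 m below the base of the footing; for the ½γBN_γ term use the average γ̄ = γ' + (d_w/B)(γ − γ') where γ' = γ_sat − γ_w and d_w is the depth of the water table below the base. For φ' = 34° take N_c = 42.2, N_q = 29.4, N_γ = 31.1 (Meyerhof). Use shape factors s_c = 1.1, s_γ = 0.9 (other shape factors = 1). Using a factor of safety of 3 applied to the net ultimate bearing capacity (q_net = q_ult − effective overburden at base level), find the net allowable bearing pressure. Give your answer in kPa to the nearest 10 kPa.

q_all(net) ≈ 1070 kPa

Overburden at base level: q = 20.5 × 2.3 = 47.15 kPa.
The water table is 2.38 m below the base (< B = 3.1 m), so the ½γBN_γ term uses γ̄ = γ' + (d_w/B)(γ − γ') = 12.19 + (2.38/3.1)(20.5 − 12.19) = 18.57 kN/m³.
Cohesion term c·N_c·s_c = 22.8 × 42.2 × 1.1 = 1058.4 kPa; surcharge term q·N_q = 47.15 × 29.4 = 1386.2 kPa; self-weight term 0.5·γ·B·N_γ·s_γ = 0.5 × 18.57 × 3.1 × 31.1 × 0.9 = 805.65 kPa.
q_ult = 1058.4 + 1386.2 + 805.65 = 3250.2 kPa.
Net ultimate: q_net = 3250.2 − 47.15 = 3203.1 kPa.
q_all(net) = 3203.1 / 3 = 1067.7 kPa.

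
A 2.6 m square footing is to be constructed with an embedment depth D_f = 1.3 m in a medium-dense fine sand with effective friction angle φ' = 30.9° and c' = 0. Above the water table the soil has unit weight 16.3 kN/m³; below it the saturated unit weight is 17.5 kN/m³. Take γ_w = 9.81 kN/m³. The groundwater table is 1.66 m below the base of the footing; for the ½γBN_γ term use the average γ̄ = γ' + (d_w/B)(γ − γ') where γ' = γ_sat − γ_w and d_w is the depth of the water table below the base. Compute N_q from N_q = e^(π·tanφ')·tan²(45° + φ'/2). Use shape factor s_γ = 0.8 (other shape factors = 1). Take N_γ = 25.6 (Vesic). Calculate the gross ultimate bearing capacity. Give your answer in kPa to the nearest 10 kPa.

q_ult ≈ 780 kPa

tan30.9° = 0.5985, so N_q = e^(π×0.5985)·tan²(60.45°) = 6.555 × 3.111 = 20.39.
q = γ·D_f = 16.3 × 1.3 = 21.19 kPa.
γ' = 7.69 kN/m³; averaging over the depth B below the base, γ̄ = γ' + (d_w/B)(γ − γ') = 13.187 kN/m³.
q·N_q = 21.19 × 20.394 = 432.16 kPa
0.5·γ·B·N_γ·s_γ = 0.5 × 13.187 × 2.6 × 25.6 × 0.8 = 351.09 kPa
q_ult = 432.16 + 351.09 = 783.25 kPa.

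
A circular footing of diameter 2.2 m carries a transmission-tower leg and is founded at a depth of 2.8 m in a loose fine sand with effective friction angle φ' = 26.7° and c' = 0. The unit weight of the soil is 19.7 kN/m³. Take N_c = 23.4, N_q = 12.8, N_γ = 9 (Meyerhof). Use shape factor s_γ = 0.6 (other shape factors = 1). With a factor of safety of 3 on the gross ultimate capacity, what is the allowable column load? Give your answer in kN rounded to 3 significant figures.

q = γ·D_f = 19.7 × 2.8 = 55.16 kPa.
q·N_q = 55.16 × 12.8 = 706.05 kPa
0.5·γ·B·N_γ·s_γ = 0.5 × 19.7 × 2.2 × 9 × 0.6 = 117.02 kPa
q_ult = 706.05 + 117.02 = 823.07 kPa.
Gross allowable pressure q_all = 823.07 / 3 = 274.36 kPa.
Footing area = 3.8013 m², so allowable column load = 274.36 × 3.8013 = 1042.9 kN.

P_all ≈ 1040 kN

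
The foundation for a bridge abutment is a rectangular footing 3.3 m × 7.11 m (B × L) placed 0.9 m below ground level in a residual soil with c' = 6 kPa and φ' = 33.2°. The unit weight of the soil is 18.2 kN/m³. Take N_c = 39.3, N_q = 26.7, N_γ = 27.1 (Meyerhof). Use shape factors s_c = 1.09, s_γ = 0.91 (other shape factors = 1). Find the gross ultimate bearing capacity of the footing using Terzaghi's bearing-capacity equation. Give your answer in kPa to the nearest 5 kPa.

q = γ·D_f = 18.2 × 0.9 = 16.38 kPa.
c·N_c·s_c = 6 × 39.3 × 1.09 = 257.02 kPa
q·N_q = 16.38 × 26.7 = 437.35 kPa
0.5·γ·B·N_γ·s_γ = 0.5 × 18.2 × 3.3 × 27.1 × 0.91 = 740.57 kPa
q_ult = 257.02 + 437.35 + 740.57 = 1434.9 kPa.

q_ult ≈ 1435 kPa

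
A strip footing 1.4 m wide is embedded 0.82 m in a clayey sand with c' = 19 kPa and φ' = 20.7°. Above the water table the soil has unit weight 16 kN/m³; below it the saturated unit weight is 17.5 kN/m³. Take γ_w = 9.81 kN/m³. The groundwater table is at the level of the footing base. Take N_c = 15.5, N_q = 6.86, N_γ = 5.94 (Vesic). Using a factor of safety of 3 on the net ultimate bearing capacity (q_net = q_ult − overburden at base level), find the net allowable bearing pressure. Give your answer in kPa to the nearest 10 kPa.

Overburden at base level: q = 16 × 0.82 = 13.12 kPa.
Below the base the soil is submerged, so the ½γBN_γ term uses γ' = 17.5 − 9.81 = 7.69 kN/m³.
Cohesion term c·N_c = 19 × 15.5 = 294.5 kPa; surcharge term q·N_q = 13.12 × 6.86 = 90.003 kPa; self-weight term 0.5·γ·B·N_γ = 0.5 × 7.69 × 1.4 × 5.94 = 31.975 kPa.
q_ult = 294.5 + 90.003 + 31.975 = 416.48 kPa.
q_net = 416.48 − 13.12 = 403.36 kPa.
q_all(net) = 403.36 / 3 = 134.45 kPa.

q_all(net) ≈ 130 kPa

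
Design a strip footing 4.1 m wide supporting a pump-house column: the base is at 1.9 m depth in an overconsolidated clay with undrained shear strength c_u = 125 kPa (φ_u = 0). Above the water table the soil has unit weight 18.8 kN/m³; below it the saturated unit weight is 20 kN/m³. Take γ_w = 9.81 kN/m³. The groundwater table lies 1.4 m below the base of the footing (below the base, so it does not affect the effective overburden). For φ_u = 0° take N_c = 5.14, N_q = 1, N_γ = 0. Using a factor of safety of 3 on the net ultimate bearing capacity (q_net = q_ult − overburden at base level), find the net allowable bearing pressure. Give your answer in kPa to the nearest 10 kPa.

Effective surcharge at the founding depth q = γ·D_f = 18.8 × 1.9 = 35.72 kPa.
q_ult = c·N_c + q·N_q
     = 125 × 5.14 + 35.72 × 1
     = 642.5 + 35.72 = 678.22 kPa.
q_net = 678.22 − 35.72 = 642.5 kPa.
q_all(net) = 642.5 / 3 = 214.17 kPa.

q_all(net) ≈ 210 kPa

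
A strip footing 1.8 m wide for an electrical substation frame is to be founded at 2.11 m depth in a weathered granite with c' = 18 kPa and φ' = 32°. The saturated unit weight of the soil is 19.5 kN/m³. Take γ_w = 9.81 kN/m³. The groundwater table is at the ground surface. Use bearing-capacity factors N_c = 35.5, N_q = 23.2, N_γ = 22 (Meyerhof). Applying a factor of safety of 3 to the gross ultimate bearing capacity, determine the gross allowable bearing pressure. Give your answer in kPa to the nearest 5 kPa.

q_all ≈ 435 kPa

Water table at ground surface, so effective unit weight γ' = 19.5 − 9.81 = 9.69 kN/m³ is used throughout; overburden q = 9.69 × 2.11 = 20.446 kPa; the same γ' applies in the ½γBN_γ term.
Cohesion term c·N_c = 18 × 35.5 = 639 kPa; surcharge term q·N_q = 20.446 × 23.2 = 474.34 kPa; self-weight term 0.5·γ·B·N_γ = 0.5 × 9.69 × 1.8 × 22 = 191.86 kPa.
q_ult = 639 + 474.34 + 191.86 = 1305.2 kPa.
q_all = q_ult / FS = 1305.2 / 3 = 435.07 kPa.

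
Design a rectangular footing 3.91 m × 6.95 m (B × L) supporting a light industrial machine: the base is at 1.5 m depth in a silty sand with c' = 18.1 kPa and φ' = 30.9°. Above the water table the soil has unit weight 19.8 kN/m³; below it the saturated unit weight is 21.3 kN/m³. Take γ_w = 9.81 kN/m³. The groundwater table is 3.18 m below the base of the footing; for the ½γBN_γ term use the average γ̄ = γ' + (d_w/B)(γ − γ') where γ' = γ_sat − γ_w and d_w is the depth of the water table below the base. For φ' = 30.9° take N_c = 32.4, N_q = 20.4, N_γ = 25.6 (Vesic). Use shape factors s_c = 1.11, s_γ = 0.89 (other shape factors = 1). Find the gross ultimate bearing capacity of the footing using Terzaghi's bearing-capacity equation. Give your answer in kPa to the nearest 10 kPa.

Overburden at base level: q = 19.8 × 1.5 = 29.7 kPa.
The water table is 3.18 m below the base (< B = 3.91 m), so the ½γBN_γ term uses γ̄ = γ' + (d_w/B)(γ − γ') = 11.49 + (3.18/3.91)(19.8 − 11.49) = 18.249 kN/m³.
Cohesion term c·N_c·s_c = 18.1 × 32.4 × 1.11 = 650.95 kPa; surcharge term q·N_q = 29.7 × 20.4 = 605.88 kPa; self-weight term 0.5·γ·B·N_γ·s_γ = 0.5 × 18.249 × 3.91 × 25.6 × 0.89 = 812.84 kPa.
q_ult = 650.95 + 605.88 + 812.84 = 2069.7 kPa.

q_ult ≈ 2070 kPa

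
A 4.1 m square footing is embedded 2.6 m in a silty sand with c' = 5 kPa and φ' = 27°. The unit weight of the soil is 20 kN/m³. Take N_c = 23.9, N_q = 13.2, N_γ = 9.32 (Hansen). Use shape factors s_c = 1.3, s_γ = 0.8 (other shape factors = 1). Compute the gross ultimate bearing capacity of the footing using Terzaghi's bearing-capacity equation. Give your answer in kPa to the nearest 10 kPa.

Effective surcharge at the founding depth q = γ·D_f = 20 × 2.6 = 52 kPa.
q_ult = c·N_c·s_c + q·N_q + 0.5·γ·B·N_γ·s_γ
     = 5 × 23.9 × 1.3 + 52 × 13.2 + 0.5 × 20 × 4.1 × 9.32 × 0.8
     = 155.35 + 686.4 + 305.7 = 1147.4 kPa.

q_ult ≈ 1150 kPa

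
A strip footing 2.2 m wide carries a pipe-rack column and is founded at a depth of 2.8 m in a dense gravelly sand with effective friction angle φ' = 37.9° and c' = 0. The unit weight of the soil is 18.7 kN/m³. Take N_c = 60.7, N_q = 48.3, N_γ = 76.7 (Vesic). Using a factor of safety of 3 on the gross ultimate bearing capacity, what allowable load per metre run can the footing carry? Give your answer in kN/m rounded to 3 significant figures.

q = γ·D_f = 18.7 × 2.8 = 52.36 kPa.
q·N_q = 52.36 × 48.3 = 2529 kPa
0.5·γ·B·N_γ = 0.5 × 18.7 × 2.2 × 76.7 = 1577.7 kPa
q_ult = 2529 + 1577.7 = 4106.7 kPa.
Gross allowable pressure q_all = 4106.7 / 3 = 1368.9 kPa.
Allowable wall load = q_all × B = 1368.9 × 2.2 = 3011.6 kN per metre run.

≈ 3010 kN/m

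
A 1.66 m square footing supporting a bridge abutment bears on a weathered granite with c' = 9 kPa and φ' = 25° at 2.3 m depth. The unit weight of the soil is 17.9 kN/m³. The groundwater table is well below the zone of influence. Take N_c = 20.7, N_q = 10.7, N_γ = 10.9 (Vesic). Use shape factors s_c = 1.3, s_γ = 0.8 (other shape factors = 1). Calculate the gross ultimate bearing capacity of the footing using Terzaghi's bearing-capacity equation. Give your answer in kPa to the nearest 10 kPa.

q_ult ≈ 810 kPa

Overburden at base level: q = 17.9 × 2.3 = 41.17 kPa.
Cohesion term c·N_c·s_c = 9 × 20.7 × 1.3 = 242.19 kPa; surcharge term q·N_q = 41.17 × 10.7 = 440.52 kPa; self-weight term 0.5·γ·B·N_γ·s_γ = 0.5 × 17.9 × 1.66 × 10.9 × 0.8 = 129.55 kPa.
q_ult = 242.19 + 440.52 + 129.55 = 812.26 kPa.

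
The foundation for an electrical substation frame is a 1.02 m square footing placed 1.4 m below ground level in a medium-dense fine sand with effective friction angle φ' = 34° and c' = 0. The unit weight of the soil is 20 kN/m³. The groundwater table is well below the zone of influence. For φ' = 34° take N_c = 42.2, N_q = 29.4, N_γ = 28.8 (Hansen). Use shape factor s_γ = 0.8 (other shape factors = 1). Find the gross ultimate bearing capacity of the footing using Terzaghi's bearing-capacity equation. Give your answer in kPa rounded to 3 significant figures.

q_ult ≈ 1060 kPa

q = γ·D_f = 20 × 1.4 = 28 kPa.
q·N_q = 28 × 29.4 = 823.2 kPa
0.5·γ·B·N_γ·s_γ = 0.5 × 20 × 1.02 × 28.8 × 0.8 = 235.01 kPa
q_ult = 823.2 + 235.01 = 1058.2 kPa.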